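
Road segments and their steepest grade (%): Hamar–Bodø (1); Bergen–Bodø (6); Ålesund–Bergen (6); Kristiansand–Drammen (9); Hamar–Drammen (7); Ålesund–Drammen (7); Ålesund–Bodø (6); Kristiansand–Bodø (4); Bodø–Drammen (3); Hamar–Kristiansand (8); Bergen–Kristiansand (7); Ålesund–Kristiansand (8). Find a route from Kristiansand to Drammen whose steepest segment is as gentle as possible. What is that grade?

Comparing a few candidate routes:
Kristiansand - Bodø - Drammen: max(4, 3) = 4
Kristiansand - Bergen - Bodø - Drammen: max(7, 6, 3) = 7
Kristiansand - Bergen - Bodø - Hamar - Drammen: max(7, 6, 1, 7) = 7
Best route has worst link 4%.

4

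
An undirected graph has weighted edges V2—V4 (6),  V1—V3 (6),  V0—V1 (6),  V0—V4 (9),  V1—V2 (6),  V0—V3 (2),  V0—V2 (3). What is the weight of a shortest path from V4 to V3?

A few of the V4→V3 routes:
V4 -> V2 -> V0 -> V3: 6 + 3 + 2 = 11
V4 -> V0 -> V3: 9 + 2 = 11
V4 -> V2 -> V1 -> V0 -> V3: 6 + 6 + 6 + 2 = 20
V4 -> V2 -> V1 -> V3: 6 + 6 + 6 = 18
The minimum is 11.

11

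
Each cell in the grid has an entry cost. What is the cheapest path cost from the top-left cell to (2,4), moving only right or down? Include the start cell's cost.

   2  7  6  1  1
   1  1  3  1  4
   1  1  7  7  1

Cheapest: [0,0]→[1,0]→[1,1]→[1,2]→[1,3]→[1,4]→[2,4]
  2 + 1 + 1 + 3 + 1 + 4 + 1 = 13
(Top row then right column would cost 22.)

13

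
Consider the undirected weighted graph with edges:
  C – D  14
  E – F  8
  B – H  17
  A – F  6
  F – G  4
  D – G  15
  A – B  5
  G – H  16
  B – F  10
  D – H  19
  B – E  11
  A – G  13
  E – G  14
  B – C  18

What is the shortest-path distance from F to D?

Comparing a few candidate routes:
F - A - G - D: 6 + 13 + 15 = 34
F - G - H - D: 4 + 16 + 19 = 39
F - E - G - D: 8 + 14 + 15 = 37
F - G - D: 4 + 15 = 19
F - B - C - D: 10 + 18 + 14 = 42
F - A - B - C - D: 6 + 5 + 18 + 14 = 43
Best route has total 19.

19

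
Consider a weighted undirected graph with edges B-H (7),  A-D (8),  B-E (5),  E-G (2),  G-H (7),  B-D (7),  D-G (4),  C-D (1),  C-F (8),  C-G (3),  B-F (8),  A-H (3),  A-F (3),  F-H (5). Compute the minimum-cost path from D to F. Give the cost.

9

Comparing a few candidate routes:
D - C - F: 1 + 8 = 9
D - A - F: 8 + 3 = 11
D - C - G - H - F: 1 + 3 + 7 + 5 = 16
D - B - F: 7 + 8 = 15
D - G - C - F: 4 + 3 + 8 = 15
The minimum is 9.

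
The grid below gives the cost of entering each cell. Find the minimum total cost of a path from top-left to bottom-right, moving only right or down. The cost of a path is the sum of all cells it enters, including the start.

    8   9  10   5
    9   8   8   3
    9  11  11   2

Cheapest: r0c0→r0c1→r0c2→r0c3→r1c3→r2c3
  8 + 9 + 10 + 5 + 3 + 2 = 37

37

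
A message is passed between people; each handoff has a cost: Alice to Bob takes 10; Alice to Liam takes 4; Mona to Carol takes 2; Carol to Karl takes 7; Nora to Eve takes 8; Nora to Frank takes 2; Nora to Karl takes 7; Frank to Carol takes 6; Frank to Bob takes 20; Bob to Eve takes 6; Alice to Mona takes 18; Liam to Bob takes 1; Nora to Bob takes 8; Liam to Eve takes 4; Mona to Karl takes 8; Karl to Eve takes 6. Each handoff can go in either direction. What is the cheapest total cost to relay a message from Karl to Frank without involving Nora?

Comparing a few candidate routes:
Karl-Eve-Liam-Bob-Frank: 6 + 4 + 1 + 20 = 31
Karl-Mona-Carol-Frank: 8 + 2 + 6 = 16
Karl-Carol-Frank: 7 + 6 = 13
Shortest: 13.

13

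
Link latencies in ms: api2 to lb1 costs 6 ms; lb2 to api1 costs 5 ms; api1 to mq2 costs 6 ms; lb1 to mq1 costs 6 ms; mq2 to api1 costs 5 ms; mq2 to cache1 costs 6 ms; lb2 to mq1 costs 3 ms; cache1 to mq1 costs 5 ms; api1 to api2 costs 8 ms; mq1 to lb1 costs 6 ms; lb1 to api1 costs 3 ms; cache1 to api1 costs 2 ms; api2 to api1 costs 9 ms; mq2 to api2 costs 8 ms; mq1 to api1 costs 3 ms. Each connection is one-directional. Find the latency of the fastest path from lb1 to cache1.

Routes from lb1 to cache1:
lb1 -> api1 -> mq2 -> cache1: 3 + 6 + 6 = 15
lb1 -> mq1 -> api1 -> mq2 -> cache1: 6 + 3 + 6 + 6 = 21
The minimum is 15 ms.

15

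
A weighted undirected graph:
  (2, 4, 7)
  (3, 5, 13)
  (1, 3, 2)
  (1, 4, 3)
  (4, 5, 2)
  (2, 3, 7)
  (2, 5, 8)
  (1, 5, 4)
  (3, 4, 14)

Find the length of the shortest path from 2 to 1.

9

Some routes from 2 to 1:
2 -> 5 -> 4 -> 1: 8 + 2 + 3 = 13
2 -> 5 -> 1: 8 + 4 = 12
2 -> 3 -> 1: 7 + 2 = 9
2 -> 4 -> 1: 7 + 3 = 10
Shortest: 9.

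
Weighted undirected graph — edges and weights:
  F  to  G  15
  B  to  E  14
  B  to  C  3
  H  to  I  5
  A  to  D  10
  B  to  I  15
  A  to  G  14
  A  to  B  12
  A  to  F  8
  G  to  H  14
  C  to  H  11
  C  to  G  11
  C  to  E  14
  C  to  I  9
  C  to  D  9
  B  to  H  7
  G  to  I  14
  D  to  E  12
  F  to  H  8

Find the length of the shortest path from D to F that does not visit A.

A few of the D→F routes:
D-C-G-F: 9 + 11 + 15 = 35
D-C-H-F: 9 + 11 + 8 = 28
D-C-B-H-F: 9 + 3 + 7 + 8 = 27
D-C-I-H-F: 9 + 9 + 5 + 8 = 31
Shortest: 27.

27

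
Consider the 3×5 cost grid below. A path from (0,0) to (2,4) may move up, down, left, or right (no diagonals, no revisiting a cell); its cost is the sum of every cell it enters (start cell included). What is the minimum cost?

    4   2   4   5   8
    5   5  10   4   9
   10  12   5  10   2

30

One optimal route is r0c0 → r0c1 → r0c2 → r0c3 → r1c3 → r1c4 → r2c4.
Its cost is 4 + 2 + 4 + 5 + 4 + 9 + 2 = 30.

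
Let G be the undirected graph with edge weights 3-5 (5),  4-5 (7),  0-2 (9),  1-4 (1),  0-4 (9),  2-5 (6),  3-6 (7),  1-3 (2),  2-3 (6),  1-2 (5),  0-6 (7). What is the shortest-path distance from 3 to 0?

12

Checking several routes:
3→1→4→0: 2 + 1 + 9 = 12
3→1→2→0: 2 + 5 + 9 = 16
3→5→2→0: 5 + 6 + 9 = 20
3→6→0: 7 + 7 = 14
3→2→0: 6 + 9 = 15
The minimum is 12.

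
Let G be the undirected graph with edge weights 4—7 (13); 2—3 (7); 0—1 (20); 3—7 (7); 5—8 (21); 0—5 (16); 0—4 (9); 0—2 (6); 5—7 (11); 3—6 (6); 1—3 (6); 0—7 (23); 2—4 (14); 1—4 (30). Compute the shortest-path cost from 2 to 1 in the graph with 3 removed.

26

Some routes from 2 to 1 avoiding 3:
2 - 4 - 7 - 0 - 1: 14 + 13 + 23 + 20 = 70
2 - 4 - 1: 14 + 30 = 44
2 - 0 - 1: 6 + 20 = 26
2 - 4 - 0 - 1: 14 + 9 + 20 = 43
2 - 0 - 4 - 1: 6 + 9 + 30 = 45
Best route has total 26.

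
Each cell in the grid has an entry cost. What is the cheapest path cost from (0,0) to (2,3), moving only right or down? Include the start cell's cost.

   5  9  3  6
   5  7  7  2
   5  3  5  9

32

Cheapest: [0,0] → [1,0] → [2,0] → [2,1] → [2,2] → [2,3]
  5 + 5 + 5 + 3 + 5 + 9 = 32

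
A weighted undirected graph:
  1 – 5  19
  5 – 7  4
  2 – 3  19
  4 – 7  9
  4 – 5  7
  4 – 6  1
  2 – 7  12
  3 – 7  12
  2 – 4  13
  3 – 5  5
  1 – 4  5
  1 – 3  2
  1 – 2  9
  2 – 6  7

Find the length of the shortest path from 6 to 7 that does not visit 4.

19

Some routes from 6 to 7 avoiding 4:
6-2-1-3-5-7: 7 + 9 + 2 + 5 + 4 = 27
6-2-7: 7 + 12 = 19
6-2-3-5-7: 7 + 19 + 5 + 4 = 35
6-2-3-7: 7 + 19 + 12 = 38
6-2-1-3-7: 7 + 9 + 2 + 12 = 30
Shortest: 19.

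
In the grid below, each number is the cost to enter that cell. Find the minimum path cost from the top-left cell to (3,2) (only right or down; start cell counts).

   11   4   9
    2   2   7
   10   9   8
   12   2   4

Path (0,0) → (1,0) → (1,1) → (2,1) → (3,1) → (3,2): 11 + 2 + 2 + 9 + 2 + 4 = 30.
For comparison, the top-then-right route costs 43.

30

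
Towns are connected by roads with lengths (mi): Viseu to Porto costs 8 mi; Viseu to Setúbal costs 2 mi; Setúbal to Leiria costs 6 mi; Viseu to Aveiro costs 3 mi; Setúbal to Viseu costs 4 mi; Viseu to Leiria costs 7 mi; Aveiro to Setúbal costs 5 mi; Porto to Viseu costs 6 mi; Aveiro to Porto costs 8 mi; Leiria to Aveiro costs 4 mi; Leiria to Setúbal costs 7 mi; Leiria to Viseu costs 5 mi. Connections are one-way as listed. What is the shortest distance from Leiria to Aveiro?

Candidate routes:
Leiria -> Viseu -> Aveiro: 5 + 3 = 8
Leiria -> Setúbal -> Viseu -> Aveiro: 7 + 4 + 3 = 14
Leiria -> Aveiro: 4
Shortest: 4 mi.

4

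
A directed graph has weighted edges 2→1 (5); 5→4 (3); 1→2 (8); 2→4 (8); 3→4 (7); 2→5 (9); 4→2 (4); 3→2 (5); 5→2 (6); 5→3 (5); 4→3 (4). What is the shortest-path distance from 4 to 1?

Routes from 4 to 1:
4→3→2→1: 4 + 5 + 5 = 14
4→2→1: 4 + 5 = 9
The minimum is 9.

9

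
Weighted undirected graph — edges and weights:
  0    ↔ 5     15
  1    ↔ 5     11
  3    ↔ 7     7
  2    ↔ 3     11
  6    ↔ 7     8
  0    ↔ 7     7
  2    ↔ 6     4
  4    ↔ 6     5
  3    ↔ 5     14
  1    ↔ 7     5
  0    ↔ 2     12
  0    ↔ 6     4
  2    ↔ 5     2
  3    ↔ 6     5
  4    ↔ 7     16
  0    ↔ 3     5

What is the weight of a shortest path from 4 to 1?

Comparing a few candidate routes:
4 - 6 - 2 - 5 - 1: 5 + 4 + 2 + 11 = 22
4 - 6 - 0 - 7 - 1: 5 + 4 + 7 + 5 = 21
4 - 6 - 3 - 7 - 1: 5 + 5 + 7 + 5 = 22
4 - 6 - 0 - 3 - 7 - 1: 5 + 4 + 5 + 7 + 5 = 26
4 - 7 - 1: 16 + 5 = 21
4 - 6 - 7 - 1: 5 + 8 + 5 = 18
Best route has total 18.

18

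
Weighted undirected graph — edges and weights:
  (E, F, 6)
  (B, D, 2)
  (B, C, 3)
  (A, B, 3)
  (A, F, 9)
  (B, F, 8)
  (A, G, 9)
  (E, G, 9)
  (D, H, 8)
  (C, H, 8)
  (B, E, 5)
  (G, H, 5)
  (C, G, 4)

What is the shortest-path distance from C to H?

Comparing a few candidate routes:
C→B→D→H: 3 + 2 + 8 = 13
C→H: 8
C→G→H: 4 + 5 = 9
C→G→A→B→D→H: 4 + 9 + 3 + 2 + 8 = 26
C→B→A→G→H: 3 + 3 + 9 + 5 = 20
C→B→E→G→H: 3 + 5 + 9 + 5 = 22
Shortest: 8.

8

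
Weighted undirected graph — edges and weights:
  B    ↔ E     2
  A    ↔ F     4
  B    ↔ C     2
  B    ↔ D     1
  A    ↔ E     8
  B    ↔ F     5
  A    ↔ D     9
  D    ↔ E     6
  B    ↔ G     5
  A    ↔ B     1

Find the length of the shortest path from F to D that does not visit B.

Paths from F to D avoiding B:
F - A - E - D: 4 + 8 + 6 = 18
F - A - D: 4 + 9 = 13
The minimum is 13.

13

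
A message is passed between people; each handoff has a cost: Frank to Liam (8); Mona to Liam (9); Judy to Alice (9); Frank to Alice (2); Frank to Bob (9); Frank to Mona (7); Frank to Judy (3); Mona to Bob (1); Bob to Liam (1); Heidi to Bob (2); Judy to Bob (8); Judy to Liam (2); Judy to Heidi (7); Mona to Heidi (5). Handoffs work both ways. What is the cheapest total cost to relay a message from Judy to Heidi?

Checking several routes:
Judy→Liam→Bob→Mona→Heidi: 2 + 1 + 1 + 5 = 9
Judy→Heidi: 7
Judy→Liam→Bob→Heidi: 2 + 1 + 2 = 5
Shortest: 5.

5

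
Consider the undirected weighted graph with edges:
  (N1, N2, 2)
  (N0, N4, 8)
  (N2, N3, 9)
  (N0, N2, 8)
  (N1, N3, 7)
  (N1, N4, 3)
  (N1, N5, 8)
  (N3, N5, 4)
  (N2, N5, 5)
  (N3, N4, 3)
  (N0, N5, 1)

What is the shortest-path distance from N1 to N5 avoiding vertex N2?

Candidate routes:
N1-N5: 8
N1-N3-N5: 7 + 4 = 11
N1-N3-N4-N0-N5: 7 + 3 + 8 + 1 = 19
N1-N4-N3-N5: 3 + 3 + 4 = 10
N1-N4-N0-N5: 3 + 8 + 1 = 12
Shortest: 8.

8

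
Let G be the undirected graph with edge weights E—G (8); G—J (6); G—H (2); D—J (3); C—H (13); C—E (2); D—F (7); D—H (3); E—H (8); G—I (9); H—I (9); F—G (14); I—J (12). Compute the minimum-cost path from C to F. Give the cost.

20

Some routes from C to F:
C → H → D → F: 13 + 3 + 7 = 23
C → E → H → G → F: 2 + 8 + 2 + 14 = 26
C → E → H → D → F: 2 + 8 + 3 + 7 = 20
C → E → G → H → D → F: 2 + 8 + 2 + 3 + 7 = 22
C → E → G → F: 2 + 8 + 14 = 24
Best route has total 20.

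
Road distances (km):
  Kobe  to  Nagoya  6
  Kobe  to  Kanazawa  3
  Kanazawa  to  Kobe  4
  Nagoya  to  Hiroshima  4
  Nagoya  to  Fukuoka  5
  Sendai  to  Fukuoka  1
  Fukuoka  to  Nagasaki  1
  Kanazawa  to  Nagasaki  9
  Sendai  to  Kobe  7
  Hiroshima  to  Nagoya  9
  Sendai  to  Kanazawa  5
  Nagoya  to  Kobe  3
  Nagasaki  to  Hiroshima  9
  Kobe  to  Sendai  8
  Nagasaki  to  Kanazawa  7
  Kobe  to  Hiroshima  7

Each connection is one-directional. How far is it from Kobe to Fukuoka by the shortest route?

9

Routes from Kobe to Fukuoka:
Kobe - Sendai - Kanazawa - Nagasaki - Hiroshima - Nagoya - Fukuoka: 8 + 5 + 9 + 9 + 9 + 5 = 45
Kobe - Hiroshima - Nagoya - Fukuoka: 7 + 9 + 5 = 21
Kobe - Nagoya - Fukuoka: 6 + 5 = 11
Kobe - Sendai - Fukuoka: 8 + 1 = 9
Kobe - Kanazawa - Nagasaki - Hiroshima - Nagoya - Fukuoka: 3 + 9 + 9 + 9 + 5 = 35
Best route has total 9 km.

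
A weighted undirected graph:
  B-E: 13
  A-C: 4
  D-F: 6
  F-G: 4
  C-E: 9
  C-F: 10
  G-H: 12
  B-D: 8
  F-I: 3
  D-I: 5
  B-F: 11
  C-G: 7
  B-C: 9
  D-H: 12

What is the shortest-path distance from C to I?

Checking several routes:
C-B-D-I: 9 + 8 + 5 = 22
C-F-D-I: 10 + 6 + 5 = 21
C-G-F-I: 7 + 4 + 3 = 14
C-F-I: 10 + 3 = 13
C-G-F-D-I: 7 + 4 + 6 + 5 = 22
C-B-F-I: 9 + 11 + 3 = 23
Shortest: 13.

13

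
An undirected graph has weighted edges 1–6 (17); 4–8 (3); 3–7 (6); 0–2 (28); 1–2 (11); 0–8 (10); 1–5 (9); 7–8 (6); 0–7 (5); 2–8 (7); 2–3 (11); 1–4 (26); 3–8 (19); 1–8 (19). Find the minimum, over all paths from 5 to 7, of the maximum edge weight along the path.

11

Comparing a few candidate routes:
5→1→2→8→0→7: max(9, 11, 7, 10, 5) = 11
5→1→2→8→7: max(9, 11, 7, 6) = 11
5→1→2→3→7: max(9, 11, 11, 6) = 11
Smallest bottleneck: 11.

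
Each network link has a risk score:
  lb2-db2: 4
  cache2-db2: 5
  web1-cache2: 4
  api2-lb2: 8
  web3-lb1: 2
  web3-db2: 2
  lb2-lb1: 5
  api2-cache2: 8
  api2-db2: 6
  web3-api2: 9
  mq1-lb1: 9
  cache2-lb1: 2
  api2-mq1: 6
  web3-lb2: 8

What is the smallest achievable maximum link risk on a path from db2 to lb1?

2

Some routes from db2 to lb1:
db2 -> cache2 -> lb1: max(5, 2) = 5
db2 -> web3 -> lb1: max(2, 2) = 2
db2 -> lb2 -> lb1: max(4, 5) = 5
db2 -> lb2 -> web3 -> lb1: max(4, 8, 2) = 8
Smallest bottleneck: 2.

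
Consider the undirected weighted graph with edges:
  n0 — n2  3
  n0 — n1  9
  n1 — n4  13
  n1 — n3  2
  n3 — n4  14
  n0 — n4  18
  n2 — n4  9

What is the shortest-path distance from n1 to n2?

Checking several routes:
n1 -> n0 -> n2: 9 + 3 = 12
n1 -> n4 -> n2: 13 + 9 = 22
n1 -> n4 -> n0 -> n2: 13 + 18 + 3 = 34
n1 -> n3 -> n4 -> n2: 2 + 14 + 9 = 25
n1 -> n0 -> n4 -> n2: 9 + 18 + 9 = 36
Best route has total 12.

12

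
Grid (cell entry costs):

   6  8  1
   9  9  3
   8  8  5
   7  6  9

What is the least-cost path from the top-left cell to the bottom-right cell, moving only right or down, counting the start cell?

32

Best path: [0,0]→[0,1]→[0,2]→[1,2]→[2,2]→[3,2]
Cost: 6 + 8 + 1 + 3 + 5 + 9 = 32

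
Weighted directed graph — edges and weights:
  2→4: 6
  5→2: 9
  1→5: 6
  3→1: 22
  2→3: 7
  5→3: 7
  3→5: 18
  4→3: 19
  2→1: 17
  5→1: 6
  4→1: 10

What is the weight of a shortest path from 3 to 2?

Routes from 3 to 2:
3→5→2: 18 + 9 = 27
3→1→5→2: 22 + 6 + 9 = 37
Best route has total 27.

27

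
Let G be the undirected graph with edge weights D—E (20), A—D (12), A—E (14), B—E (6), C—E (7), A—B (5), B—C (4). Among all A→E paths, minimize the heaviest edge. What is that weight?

Routes from A to E:
A → B → C → E: max(5, 4, 7) = 7
A → B → E: max(5, 6) = 6
A → D → E: max(12, 20) = 20
A → E: max(14) = 14
Best route has worst link 6.

6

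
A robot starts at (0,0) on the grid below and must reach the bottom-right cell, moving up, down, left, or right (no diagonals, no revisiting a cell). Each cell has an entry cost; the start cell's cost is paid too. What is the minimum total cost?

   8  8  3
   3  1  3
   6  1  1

14

Path (0,0)→(1,0)→(1,1)→(2,1)→(2,2): 8 + 3 + 1 + 1 + 1 = 14.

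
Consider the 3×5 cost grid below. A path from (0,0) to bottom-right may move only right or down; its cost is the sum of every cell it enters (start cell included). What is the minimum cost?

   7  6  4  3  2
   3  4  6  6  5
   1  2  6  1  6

26

Path r0c0→r1c0→r2c0→r2c1→r2c2→r2c3→r2c4: 7 + 3 + 1 + 2 + 6 + 1 + 6 = 26.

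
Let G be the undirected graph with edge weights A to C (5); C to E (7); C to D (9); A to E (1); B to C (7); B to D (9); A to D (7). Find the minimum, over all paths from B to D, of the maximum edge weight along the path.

7

Paths from B to D:
B -> C -> D: max(7, 9) = 9
B -> C -> E -> A -> D: max(7, 7, 1, 7) = 7
B -> C -> A -> D: max(7, 5, 7) = 7
B -> D: max(9) = 9
Smallest bottleneck: 7.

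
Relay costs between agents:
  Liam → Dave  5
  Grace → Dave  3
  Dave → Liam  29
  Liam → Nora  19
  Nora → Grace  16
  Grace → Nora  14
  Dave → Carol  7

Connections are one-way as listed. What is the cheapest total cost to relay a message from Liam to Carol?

Paths from Liam to Carol:
Liam-Dave-Carol: 5 + 7 = 12
Liam-Nora-Grace-Dave-Carol: 19 + 16 + 3 + 7 = 45
Shortest: 12.

12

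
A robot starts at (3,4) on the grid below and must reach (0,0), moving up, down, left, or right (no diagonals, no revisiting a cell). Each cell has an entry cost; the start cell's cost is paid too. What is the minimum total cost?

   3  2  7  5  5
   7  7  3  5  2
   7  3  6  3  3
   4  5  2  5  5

30

Best path: (3,4) -> (2,4) -> (1,4) -> (1,3) -> (1,2) -> (0,2) -> (0,1) -> (0,0)
Cost: 5 + 3 + 2 + 5 + 3 + 7 + 2 + 3 = 30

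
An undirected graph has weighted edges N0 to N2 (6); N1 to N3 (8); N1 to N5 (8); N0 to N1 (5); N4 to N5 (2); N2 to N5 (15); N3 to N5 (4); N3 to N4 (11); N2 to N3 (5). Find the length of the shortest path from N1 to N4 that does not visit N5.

19

Routes from N1 to N4 avoiding N5:
N1 - N0 - N2 - N3 - N4: 5 + 6 + 5 + 11 = 27
N1 - N3 - N4: 8 + 11 = 19
Shortest: 19.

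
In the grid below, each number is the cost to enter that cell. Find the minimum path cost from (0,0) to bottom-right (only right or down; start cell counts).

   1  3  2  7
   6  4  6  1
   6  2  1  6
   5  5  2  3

Path (0,0) -> (0,1) -> (1,1) -> (2,1) -> (2,2) -> (3,2) -> (3,3): 1 + 3 + 4 + 2 + 1 + 2 + 3 = 16.
(Top row then right column would cost 23.)

16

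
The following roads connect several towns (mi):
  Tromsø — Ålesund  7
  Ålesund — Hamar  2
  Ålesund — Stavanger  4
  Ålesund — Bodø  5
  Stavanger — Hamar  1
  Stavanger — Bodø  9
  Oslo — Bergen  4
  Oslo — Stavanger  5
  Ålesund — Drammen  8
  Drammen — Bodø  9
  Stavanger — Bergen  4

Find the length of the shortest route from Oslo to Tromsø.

15

A few of the Oslo→Tromsø routes:
Oslo - Stavanger - Hamar - Ålesund - Tromsø: 5 + 1 + 2 + 7 = 15
Oslo - Bergen - Stavanger - Ålesund - Tromsø: 4 + 4 + 4 + 7 = 19
Oslo - Bergen - Stavanger - Hamar - Ålesund - Tromsø: 4 + 4 + 1 + 2 + 7 = 18
Oslo - Stavanger - Ålesund - Tromsø: 5 + 4 + 7 = 16
Best route has total 15 mi.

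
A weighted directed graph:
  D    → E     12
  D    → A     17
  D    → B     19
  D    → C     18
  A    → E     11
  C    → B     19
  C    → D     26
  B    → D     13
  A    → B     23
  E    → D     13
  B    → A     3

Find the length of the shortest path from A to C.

Candidate routes:
A→B→D→C: 23 + 13 + 18 = 54
A→E→D→C: 11 + 13 + 18 = 42
Shortest: 42.

42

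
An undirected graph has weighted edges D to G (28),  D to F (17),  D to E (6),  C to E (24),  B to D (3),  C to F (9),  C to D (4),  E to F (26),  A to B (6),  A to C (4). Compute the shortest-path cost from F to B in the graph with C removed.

Paths from F to B avoiding C:
F→E→D→B: 26 + 6 + 3 = 35
F→D→B: 17 + 3 = 20
The minimum is 20.

20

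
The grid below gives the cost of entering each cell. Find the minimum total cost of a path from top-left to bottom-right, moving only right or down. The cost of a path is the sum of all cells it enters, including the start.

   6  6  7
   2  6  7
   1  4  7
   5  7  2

Cheapest: [0,0] [1,0] [2,0] [2,1] [2,2] [3,2]
  6 + 2 + 1 + 4 + 7 + 2 = 22
For comparison, the top-then-right route costs 35.

22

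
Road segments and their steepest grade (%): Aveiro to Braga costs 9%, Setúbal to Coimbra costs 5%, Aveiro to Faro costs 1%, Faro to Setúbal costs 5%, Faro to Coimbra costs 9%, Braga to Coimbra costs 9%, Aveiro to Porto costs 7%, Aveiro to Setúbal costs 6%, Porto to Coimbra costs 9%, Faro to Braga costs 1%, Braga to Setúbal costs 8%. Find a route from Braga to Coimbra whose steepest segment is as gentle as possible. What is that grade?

5

Comparing a few candidate routes:
Braga -> Faro -> Aveiro -> Setúbal -> Coimbra: max(1, 1, 6, 5) = 6
Braga -> Faro -> Setúbal -> Coimbra: max(1, 5, 5) = 5
Braga -> Setúbal -> Coimbra: max(8, 5) = 8
Braga -> Faro -> Setúbal -> Aveiro -> Porto -> Coimbra: max(1, 5, 6, 7, 9) = 9
The minimum achievable maximum is 5%.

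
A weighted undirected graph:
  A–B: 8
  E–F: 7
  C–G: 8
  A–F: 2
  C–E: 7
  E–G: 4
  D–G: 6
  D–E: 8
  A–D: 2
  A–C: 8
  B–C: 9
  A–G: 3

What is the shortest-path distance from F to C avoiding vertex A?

Candidate routes:
F -> E -> C: 7 + 7 = 14
F -> E -> G -> C: 7 + 4 + 8 = 19
F -> E -> D -> G -> C: 7 + 8 + 6 + 8 = 29
Best route has total 14.

14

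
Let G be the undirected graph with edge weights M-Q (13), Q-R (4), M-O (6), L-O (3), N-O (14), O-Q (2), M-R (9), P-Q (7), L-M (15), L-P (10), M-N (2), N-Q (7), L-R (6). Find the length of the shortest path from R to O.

6

A few of the R→O routes:
R -> M -> O: 9 + 6 = 15
R -> L -> O: 6 + 3 = 9
R -> Q -> O: 4 + 2 = 6
Shortest: 6.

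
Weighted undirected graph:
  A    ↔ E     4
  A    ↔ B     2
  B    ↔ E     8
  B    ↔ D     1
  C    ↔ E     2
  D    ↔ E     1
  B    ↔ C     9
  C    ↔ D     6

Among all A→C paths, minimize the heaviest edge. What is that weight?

2

A few of the A→C routes:
A-B-D-E-C: max(2, 1, 1, 2) = 2
A-E-D-C: max(4, 1, 6) = 6
A-E-C: max(4, 2) = 4
A-B-D-C: max(2, 1, 6) = 6
Best route has worst link 2.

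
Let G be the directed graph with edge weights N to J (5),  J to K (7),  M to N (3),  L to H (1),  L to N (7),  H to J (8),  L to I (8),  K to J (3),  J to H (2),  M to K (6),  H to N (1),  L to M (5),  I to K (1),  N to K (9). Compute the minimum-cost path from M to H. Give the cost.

10

Routes from M to H:
M -> N -> J -> H: 3 + 5 + 2 = 10
M -> N -> K -> J -> H: 3 + 9 + 3 + 2 = 17
M -> K -> J -> H: 6 + 3 + 2 = 11
The minimum is 10.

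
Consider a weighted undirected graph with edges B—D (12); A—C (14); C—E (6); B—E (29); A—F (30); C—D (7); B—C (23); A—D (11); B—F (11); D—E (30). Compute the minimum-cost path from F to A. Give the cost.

Comparing a few candidate routes:
F → B → D → C → A: 11 + 12 + 7 + 14 = 44
F → B → E → C → A: 11 + 29 + 6 + 14 = 60
F → B → D → A: 11 + 12 + 11 = 34
F → B → C → D → A: 11 + 23 + 7 + 11 = 52
F → A: 30
F → B → C → A: 11 + 23 + 14 = 48
Best route has total 30.

30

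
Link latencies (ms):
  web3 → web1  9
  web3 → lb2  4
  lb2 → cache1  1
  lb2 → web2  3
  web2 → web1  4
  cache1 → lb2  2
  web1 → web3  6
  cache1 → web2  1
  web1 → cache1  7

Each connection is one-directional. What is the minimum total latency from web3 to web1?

9

Paths from web3 to web1:
web3 - web1: 9
web3 - lb2 - web2 - web1: 4 + 3 + 4 = 11
web3 - lb2 - cache1 - web2 - web1: 4 + 1 + 1 + 4 = 10
Shortest: 9 ms.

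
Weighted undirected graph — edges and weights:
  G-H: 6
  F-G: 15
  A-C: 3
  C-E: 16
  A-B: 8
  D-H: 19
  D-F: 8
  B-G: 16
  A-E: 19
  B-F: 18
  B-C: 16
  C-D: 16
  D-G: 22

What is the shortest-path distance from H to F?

Comparing a few candidate routes:
H→G→F: 6 + 15 = 21
H→G→D→F: 6 + 22 + 8 = 36
H→D→F: 19 + 8 = 27
H→G→B→F: 6 + 16 + 18 = 40
Shortest: 21.

21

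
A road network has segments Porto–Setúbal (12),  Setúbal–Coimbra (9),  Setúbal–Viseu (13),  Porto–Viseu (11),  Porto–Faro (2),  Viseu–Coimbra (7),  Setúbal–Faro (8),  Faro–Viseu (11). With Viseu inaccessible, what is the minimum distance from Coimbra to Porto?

Routes from Coimbra to Porto avoiding Viseu:
Coimbra-Setúbal-Faro-Porto: 9 + 8 + 2 = 19
Coimbra-Setúbal-Porto: 9 + 12 = 21
The minimum is 19 mi.

19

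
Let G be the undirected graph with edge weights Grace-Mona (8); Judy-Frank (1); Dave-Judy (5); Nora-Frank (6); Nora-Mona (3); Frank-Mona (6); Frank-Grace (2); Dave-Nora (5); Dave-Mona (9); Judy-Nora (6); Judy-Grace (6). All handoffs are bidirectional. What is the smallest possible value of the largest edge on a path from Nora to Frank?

5

A few of the Nora→Frank routes:
Nora→Dave→Judy→Frank: max(5, 5, 1) = 5
Nora→Frank: max(6) = 6
Nora→Judy→Grace→Frank: max(6, 6, 2) = 6
Nora→Dave→Judy→Grace→Frank: max(5, 5, 6, 2) = 6
Smallest bottleneck: 5.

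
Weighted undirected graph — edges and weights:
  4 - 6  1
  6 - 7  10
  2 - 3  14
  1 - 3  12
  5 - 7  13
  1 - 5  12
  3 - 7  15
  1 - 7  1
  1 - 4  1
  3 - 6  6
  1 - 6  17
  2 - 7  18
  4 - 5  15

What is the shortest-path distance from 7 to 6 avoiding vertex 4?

A few of the 7→6 routes:
7-6: 10
7-3-6: 15 + 6 = 21
7-2-3-6: 18 + 14 + 6 = 38
7-1-6: 1 + 17 = 18
7-1-3-6: 1 + 12 + 6 = 19
The minimum is 10.

10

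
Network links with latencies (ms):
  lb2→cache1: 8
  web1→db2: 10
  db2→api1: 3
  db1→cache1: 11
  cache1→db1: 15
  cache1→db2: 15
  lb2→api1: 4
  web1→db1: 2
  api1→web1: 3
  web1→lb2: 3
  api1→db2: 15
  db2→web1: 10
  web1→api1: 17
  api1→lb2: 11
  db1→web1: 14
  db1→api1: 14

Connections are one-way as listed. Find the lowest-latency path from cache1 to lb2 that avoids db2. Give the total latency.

Some routes from cache1 to lb2 avoiding db2:
cache1→db1→api1→lb2: 15 + 14 + 11 = 40
cache1→db1→web1→lb2: 15 + 14 + 3 = 32
cache1→db1→api1→web1→lb2: 15 + 14 + 3 + 3 = 35
Shortest: 32 ms.

32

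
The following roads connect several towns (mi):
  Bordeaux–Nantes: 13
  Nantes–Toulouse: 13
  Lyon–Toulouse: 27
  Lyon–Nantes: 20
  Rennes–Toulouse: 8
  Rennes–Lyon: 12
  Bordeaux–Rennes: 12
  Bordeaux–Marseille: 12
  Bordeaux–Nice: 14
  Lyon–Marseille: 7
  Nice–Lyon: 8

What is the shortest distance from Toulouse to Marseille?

27

Some routes from Toulouse to Marseille:
Toulouse - Nantes - Lyon - Marseille: 13 + 20 + 7 = 40
Toulouse - Rennes - Bordeaux - Marseille: 8 + 12 + 12 = 32
Toulouse - Lyon - Marseille: 27 + 7 = 34
Toulouse - Rennes - Lyon - Marseille: 8 + 12 + 7 = 27
Toulouse - Nantes - Bordeaux - Marseille: 13 + 13 + 12 = 38
Toulouse - Rennes - Bordeaux - Nice - Lyon - Marseille: 8 + 12 + 14 + 8 + 7 = 49
Best route has total 27 mi.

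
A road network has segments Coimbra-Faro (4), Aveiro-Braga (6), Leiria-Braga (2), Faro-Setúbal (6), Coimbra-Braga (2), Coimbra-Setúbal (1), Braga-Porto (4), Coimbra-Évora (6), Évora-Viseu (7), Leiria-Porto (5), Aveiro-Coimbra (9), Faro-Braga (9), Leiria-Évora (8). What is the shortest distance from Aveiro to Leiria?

Some routes from Aveiro to Leiria:
Aveiro - Braga - Porto - Leiria: 6 + 4 + 5 = 15
Aveiro - Braga - Leiria: 6 + 2 = 8
Aveiro - Coimbra - Braga - Porto - Leiria: 9 + 2 + 4 + 5 = 20
Aveiro - Braga - Coimbra - Évora - Leiria: 6 + 2 + 6 + 8 = 22
Aveiro - Coimbra - Braga - Leiria: 9 + 2 + 2 = 13
Shortest: 8 km.

8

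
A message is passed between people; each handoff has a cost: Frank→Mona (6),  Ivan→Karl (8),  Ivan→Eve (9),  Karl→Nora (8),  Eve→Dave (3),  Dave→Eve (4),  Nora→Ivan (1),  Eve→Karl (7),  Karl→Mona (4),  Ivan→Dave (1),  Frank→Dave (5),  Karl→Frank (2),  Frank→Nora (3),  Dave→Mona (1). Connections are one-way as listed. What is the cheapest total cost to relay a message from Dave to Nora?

Candidate routes:
Dave - Eve - Karl - Frank - Nora: 4 + 7 + 2 + 3 = 16
Dave - Eve - Karl - Nora: 4 + 7 + 8 = 19
Shortest: 16.

16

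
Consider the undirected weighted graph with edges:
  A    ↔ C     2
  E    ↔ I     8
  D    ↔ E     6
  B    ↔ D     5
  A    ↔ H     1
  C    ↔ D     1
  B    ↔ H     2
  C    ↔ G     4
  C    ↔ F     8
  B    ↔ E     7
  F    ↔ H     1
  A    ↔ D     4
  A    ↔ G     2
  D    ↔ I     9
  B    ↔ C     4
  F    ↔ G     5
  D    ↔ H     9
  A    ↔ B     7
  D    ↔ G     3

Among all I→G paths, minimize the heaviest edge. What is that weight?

Comparing a few candidate routes:
I→E→B→A→H→F→G: max(8, 7, 7, 1, 1, 5) = 8
I→E→B→A→H→F→C→D→G: max(8, 7, 7, 1, 1, 8, 1, 3) = 8
I→E→B→A→D→C→F→G: max(8, 7, 7, 4, 1, 8, 5) = 8
I→E→B→A→D→C→G: max(8, 7, 7, 4, 1, 4) = 8
I→E→B→A→D→G: max(8, 7, 7, 4, 3) = 8
I→E→B→A→H→F→C→G: max(8, 7, 7, 1, 1, 8, 4) = 8
The minimum achievable maximum is 8.

8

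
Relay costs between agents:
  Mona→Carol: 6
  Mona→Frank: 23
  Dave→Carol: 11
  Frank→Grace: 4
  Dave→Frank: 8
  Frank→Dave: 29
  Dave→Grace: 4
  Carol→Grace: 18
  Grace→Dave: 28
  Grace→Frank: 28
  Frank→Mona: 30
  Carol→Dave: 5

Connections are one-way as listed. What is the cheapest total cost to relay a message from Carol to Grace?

9

Candidate routes:
Carol - Dave - Frank - Grace: 5 + 8 + 4 = 17
Carol - Dave - Grace: 5 + 4 = 9
Carol - Grace: 18
Shortest: 9.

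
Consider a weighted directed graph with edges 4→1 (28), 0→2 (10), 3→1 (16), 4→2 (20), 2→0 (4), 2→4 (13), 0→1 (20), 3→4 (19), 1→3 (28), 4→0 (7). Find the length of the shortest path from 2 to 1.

Candidate routes:
2→4→0→1: 13 + 7 + 20 = 40
2→4→1: 13 + 28 = 41
2→0→1: 4 + 20 = 24
Shortest: 24.

24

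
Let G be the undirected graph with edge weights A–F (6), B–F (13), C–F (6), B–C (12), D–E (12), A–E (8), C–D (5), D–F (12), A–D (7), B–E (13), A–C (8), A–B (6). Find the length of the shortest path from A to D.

7

A few of the A→D routes:
A→F→C→D: 6 + 6 + 5 = 17
A→E→D: 8 + 12 = 20
A→F→D: 6 + 12 = 18
A→B→C→D: 6 + 12 + 5 = 23
A→C→D: 8 + 5 = 13
A→D: 7
Shortest: 7.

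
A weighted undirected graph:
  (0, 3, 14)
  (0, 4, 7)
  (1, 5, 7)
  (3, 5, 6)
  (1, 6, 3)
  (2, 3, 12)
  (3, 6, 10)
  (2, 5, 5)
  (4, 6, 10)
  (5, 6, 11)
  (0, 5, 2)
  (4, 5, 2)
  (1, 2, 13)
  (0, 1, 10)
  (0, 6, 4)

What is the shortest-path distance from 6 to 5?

Some routes from 6 to 5:
6-0-5: 4 + 2 = 6
6-5: 11
6-1-5: 3 + 7 = 10
Best route has total 6.

6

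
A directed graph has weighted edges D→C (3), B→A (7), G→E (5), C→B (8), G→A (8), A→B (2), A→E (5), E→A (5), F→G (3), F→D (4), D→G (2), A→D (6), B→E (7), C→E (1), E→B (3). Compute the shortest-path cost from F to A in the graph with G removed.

13

Candidate routes:
F -> D -> C -> B -> A: 4 + 3 + 8 + 7 = 22
F -> D -> C -> E -> B -> A: 4 + 3 + 1 + 3 + 7 = 18
F -> D -> C -> B -> E -> A: 4 + 3 + 8 + 7 + 5 = 27
F -> D -> C -> E -> A: 4 + 3 + 1 + 5 = 13
Shortest: 13.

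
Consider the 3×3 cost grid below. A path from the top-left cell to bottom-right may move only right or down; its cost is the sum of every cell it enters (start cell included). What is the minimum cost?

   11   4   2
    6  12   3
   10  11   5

Best path: (0,0) -> (0,1) -> (0,2) -> (1,2) -> (2,2)
Cost: 11 + 4 + 2 + 3 + 5 = 25

25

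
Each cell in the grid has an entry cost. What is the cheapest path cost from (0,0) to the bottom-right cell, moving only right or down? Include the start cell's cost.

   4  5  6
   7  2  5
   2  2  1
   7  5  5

19

Take (0,0) (0,1) (1,1) (2,1) (2,2) (3,2) for a total of 4 + 5 + 2 + 2 + 1 + 5 = 19.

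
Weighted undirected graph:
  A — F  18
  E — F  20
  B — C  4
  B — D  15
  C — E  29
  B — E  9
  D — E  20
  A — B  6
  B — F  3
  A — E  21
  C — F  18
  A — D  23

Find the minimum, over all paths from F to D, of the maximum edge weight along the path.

15

Some routes from F to D:
F-C-B-D: max(18, 4, 15) = 18
F-B-D: max(3, 15) = 15
F-A-B-D: max(18, 6, 15) = 18
Smallest bottleneck: 15.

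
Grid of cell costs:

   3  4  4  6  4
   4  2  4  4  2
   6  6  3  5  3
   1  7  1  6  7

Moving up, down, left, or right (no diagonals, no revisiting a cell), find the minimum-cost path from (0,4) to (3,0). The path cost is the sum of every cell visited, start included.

26

One optimal route is [0,4] [1,4] [1,3] [1,2] [2,2] [3,2] [3,1] [3,0].
Its cost is 4 + 2 + 4 + 4 + 3 + 1 + 7 + 1 = 26.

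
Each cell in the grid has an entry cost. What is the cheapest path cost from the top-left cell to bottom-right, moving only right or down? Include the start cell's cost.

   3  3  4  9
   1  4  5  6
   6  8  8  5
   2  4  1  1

18

One optimal route is r0c0 r1c0 r2c0 r3c0 r3c1 r3c2 r3c3.
Its cost is 3 + 1 + 6 + 2 + 4 + 1 + 1 = 18.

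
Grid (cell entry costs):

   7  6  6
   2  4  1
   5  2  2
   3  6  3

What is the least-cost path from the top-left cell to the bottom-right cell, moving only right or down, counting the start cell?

Take [0,0]→[1,0]→[1,1]→[1,2]→[2,2]→[3,2] for a total of 7 + 2 + 4 + 1 + 2 + 3 = 19.

19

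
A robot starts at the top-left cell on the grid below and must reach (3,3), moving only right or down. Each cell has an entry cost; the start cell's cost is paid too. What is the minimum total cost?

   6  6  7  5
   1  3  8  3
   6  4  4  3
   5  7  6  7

One optimal route is [0,0] → [1,0] → [1,1] → [2,1] → [2,2] → [2,3] → [3,3].
Its cost is 6 + 1 + 3 + 4 + 4 + 3 + 7 = 28.
For comparison, the top-then-right route costs 37.

28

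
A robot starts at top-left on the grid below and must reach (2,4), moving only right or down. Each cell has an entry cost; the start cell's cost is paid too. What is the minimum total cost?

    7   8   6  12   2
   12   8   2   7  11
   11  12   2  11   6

One optimal route is [0,0] [0,1] [0,2] [1,2] [2,2] [2,3] [2,4].
Its cost is 7 + 8 + 6 + 2 + 2 + 11 + 6 = 42.
For comparison, the top-then-right route costs 52.

42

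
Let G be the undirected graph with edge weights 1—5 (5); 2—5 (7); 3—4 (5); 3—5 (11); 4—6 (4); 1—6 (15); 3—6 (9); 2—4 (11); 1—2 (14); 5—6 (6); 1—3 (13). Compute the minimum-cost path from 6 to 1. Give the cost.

11

Checking several routes:
6 -> 4 -> 3 -> 5 -> 1: 4 + 5 + 11 + 5 = 25
6 -> 3 -> 1: 9 + 13 = 22
6 -> 5 -> 1: 6 + 5 = 11
6 -> 4 -> 3 -> 1: 4 + 5 + 13 = 22
6 -> 1: 15
Best route has total 11.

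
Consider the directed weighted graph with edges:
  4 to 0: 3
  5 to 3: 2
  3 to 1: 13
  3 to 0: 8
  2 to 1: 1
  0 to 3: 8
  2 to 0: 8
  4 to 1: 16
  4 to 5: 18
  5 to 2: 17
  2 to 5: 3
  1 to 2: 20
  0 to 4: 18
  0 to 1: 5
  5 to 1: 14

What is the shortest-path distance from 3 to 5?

36

Paths from 3 to 5:
3 -> 0 -> 4 -> 1 -> 2 -> 5: 8 + 18 + 16 + 20 + 3 = 65
3 -> 1 -> 2 -> 5: 13 + 20 + 3 = 36
3 -> 0 -> 1 -> 2 -> 5: 8 + 5 + 20 + 3 = 36
3 -> 0 -> 4 -> 5: 8 + 18 + 18 = 44
3 -> 1 -> 2 -> 0 -> 4 -> 5: 13 + 20 + 8 + 18 + 18 = 77
The minimum is 36.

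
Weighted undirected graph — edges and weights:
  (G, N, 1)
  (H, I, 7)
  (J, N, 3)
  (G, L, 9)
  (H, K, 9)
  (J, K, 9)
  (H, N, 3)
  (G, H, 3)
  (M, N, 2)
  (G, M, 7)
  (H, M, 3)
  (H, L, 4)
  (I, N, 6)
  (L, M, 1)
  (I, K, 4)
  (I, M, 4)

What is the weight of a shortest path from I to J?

9

A few of the I→J routes:
I - K - J: 4 + 9 = 13
I - H - N - J: 7 + 3 + 3 = 13
I - N - J: 6 + 3 = 9
I - M - N - J: 4 + 2 + 3 = 9
The minimum is 9.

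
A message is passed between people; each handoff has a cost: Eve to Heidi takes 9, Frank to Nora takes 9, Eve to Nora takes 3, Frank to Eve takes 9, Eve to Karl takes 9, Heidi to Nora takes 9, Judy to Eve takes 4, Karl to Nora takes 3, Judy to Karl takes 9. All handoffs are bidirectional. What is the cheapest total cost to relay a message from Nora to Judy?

7

Checking several routes:
Nora → Frank → Eve → Judy: 9 + 9 + 4 = 22
Nora → Karl → Judy: 3 + 9 = 12
Nora → Eve → Karl → Judy: 3 + 9 + 9 = 21
Nora → Karl → Eve → Judy: 3 + 9 + 4 = 16
Nora → Eve → Judy: 3 + 4 = 7
Shortest: 7.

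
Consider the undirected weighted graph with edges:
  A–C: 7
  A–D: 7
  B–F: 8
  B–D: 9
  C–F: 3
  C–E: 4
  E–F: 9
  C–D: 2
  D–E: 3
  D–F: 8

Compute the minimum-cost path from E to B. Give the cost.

Comparing a few candidate routes:
E - F - B: 9 + 8 = 17
E - C - D - B: 4 + 2 + 9 = 15
E - D - C - F - B: 3 + 2 + 3 + 8 = 16
E - D - B: 3 + 9 = 12
E - C - F - B: 4 + 3 + 8 = 15
Shortest: 12.

12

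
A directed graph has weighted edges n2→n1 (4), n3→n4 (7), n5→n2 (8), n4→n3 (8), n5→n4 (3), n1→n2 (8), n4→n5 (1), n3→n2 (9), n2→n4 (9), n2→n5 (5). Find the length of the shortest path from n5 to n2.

8

Paths from n5 to n2:
n5 - n2: 8
n5 - n4 - n3 - n2: 3 + 8 + 9 = 20
The minimum is 8.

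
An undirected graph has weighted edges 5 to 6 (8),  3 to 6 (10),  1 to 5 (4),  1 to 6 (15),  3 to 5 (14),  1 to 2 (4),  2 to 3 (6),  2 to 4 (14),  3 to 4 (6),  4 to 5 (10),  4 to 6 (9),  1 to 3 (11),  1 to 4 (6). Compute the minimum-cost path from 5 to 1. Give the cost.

A few of the 5→1 routes:
5 -> 6 -> 1: 8 + 15 = 23
5 -> 6 -> 4 -> 1: 8 + 9 + 6 = 23
5 -> 3 -> 2 -> 1: 14 + 6 + 4 = 24
5 -> 1: 4
5 -> 4 -> 1: 10 + 6 = 16
The minimum is 4.

4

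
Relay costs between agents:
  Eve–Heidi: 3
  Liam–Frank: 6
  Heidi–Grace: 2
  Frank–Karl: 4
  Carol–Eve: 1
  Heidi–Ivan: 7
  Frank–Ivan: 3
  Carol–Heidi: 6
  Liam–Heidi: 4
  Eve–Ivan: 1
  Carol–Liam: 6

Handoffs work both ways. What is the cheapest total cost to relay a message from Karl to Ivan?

7

Some routes from Karl to Ivan:
Karl-Frank-Liam-Heidi-Eve-Ivan: 4 + 6 + 4 + 3 + 1 = 18
Karl-Frank-Ivan: 4 + 3 = 7
Karl-Frank-Liam-Carol-Heidi-Eve-Ivan: 4 + 6 + 6 + 6 + 3 + 1 = 26
Karl-Frank-Liam-Heidi-Carol-Eve-Ivan: 4 + 6 + 4 + 6 + 1 + 1 = 22
Karl-Frank-Liam-Carol-Eve-Ivan: 4 + 6 + 6 + 1 + 1 = 18
Karl-Frank-Liam-Heidi-Ivan: 4 + 6 + 4 + 7 = 21
Shortest: 7.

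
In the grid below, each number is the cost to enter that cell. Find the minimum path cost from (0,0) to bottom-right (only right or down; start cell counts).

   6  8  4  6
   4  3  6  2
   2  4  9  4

25

Best path: [0,0]→[1,0]→[1,1]→[1,2]→[1,3]→[2,3]
Cost: 6 + 4 + 3 + 6 + 2 + 4 = 25
(Top row then right column would cost 30.)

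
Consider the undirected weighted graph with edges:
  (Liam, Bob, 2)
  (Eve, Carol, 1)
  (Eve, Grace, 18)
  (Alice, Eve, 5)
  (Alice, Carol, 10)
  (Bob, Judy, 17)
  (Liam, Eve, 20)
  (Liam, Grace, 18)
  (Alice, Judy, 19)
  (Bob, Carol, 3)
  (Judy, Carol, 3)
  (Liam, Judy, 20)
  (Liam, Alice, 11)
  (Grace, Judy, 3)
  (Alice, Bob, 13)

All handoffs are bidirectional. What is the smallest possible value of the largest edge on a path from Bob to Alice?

Some routes from Bob to Alice:
Bob-Alice: max(13) = 13
Bob-Judy-Carol-Eve-Alice: max(17, 3, 1, 5) = 17
Bob-Carol-Alice: max(3, 10) = 10
Bob-Carol-Eve-Alice: max(3, 1, 5) = 5
Bob-Liam-Alice: max(2, 11) = 11
Smallest bottleneck: 5.

5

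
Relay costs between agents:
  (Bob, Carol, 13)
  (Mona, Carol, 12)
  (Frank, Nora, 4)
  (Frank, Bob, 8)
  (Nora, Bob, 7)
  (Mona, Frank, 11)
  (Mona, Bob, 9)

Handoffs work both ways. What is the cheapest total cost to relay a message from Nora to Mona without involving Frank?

Paths from Nora to Mona avoiding Frank:
Nora -> Bob -> Mona: 7 + 9 = 16
Nora -> Bob -> Carol -> Mona: 7 + 13 + 12 = 32
Best route has total 16.

16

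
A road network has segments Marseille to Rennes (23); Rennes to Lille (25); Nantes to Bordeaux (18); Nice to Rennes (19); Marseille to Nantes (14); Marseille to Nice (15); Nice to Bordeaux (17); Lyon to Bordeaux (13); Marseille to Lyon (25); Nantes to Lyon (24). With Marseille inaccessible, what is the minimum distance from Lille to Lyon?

Paths from Lille to Lyon avoiding Marseille:
Lille→Rennes→Nice→Bordeaux→Lyon: 25 + 19 + 17 + 13 = 74
Lille→Rennes→Nice→Bordeaux→Nantes→Lyon: 25 + 19 + 17 + 18 + 24 = 103
The minimum is 74.

74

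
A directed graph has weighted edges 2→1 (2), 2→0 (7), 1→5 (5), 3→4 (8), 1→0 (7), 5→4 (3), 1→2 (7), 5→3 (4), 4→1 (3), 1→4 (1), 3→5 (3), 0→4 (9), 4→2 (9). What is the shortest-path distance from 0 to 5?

Paths from 0 to 5:
0 → 4 → 1 → 5: 9 + 3 + 5 = 17
0 → 4 → 2 → 1 → 5: 9 + 9 + 2 + 5 = 25
The minimum is 17.

17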